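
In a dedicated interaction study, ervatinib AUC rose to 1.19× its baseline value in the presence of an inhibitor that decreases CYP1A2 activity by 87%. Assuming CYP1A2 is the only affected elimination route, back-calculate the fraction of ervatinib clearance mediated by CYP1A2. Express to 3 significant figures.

Let x = fm,CYP1A2. Because AUC ∝ 1/CL, relative clearance fell to 1/1.19 = 0.8403.
Setting x·0.13 + (1 − x) = 0.8403 and solving: x = (0.8403 − 1)/(0.13 − 1) = 0.184.

0.184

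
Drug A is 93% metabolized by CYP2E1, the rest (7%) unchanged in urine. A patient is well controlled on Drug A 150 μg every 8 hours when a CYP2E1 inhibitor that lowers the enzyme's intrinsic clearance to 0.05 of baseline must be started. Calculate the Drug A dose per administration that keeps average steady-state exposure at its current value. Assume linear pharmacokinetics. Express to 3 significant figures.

The CYP2E1 pathway (93% of clearance) falls to 0.05× activity: 0.93 × 0.05 = 0.0465.
Non-CYP routes (7%) are unchanged.
CL_new/CL_old = 0.0465 + 0.07 = 0.1165.
Exposure is unchanged when dose changes in proportion to clearance. New dose = 150 μg × 0.1165 = 17.5 μg.

17.5 μg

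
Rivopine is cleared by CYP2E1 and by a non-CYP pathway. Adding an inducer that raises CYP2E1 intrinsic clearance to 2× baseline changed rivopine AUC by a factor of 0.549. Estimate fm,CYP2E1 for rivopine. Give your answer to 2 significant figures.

0.82

Call the CYP2E1 fraction fm. After the interaction, CL_new/CL_old = fm × 2 + (1 − fm).
AUC ratio = 1 / (new CL fraction), so new CL fraction = 1 / 0.549 = 1.821.
fm × 2 + 1 − fm = 1.821  ⇒  fm × (2 − 1) = 0.8215  ⇒  fm = 0.82.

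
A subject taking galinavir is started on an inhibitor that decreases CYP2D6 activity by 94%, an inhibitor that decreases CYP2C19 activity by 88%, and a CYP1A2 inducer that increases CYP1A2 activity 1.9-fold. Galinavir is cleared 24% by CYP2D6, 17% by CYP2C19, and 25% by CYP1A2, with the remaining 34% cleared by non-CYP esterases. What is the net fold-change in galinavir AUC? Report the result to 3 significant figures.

The CYP2D6 pathway (24% of clearance) drops to 0.06× activity: 0.24 × 0.06 = 0.0144.
The CYP2C19 pathway (17% of clearance) is reduced to 0.12× activity: 0.17 × 0.12 = 0.0204.
The CYP1A2 pathway (25% of clearance) rises to 1.9× activity: 0.25 × 1.9 = 0.475.
Non-CYP routes (34%) are unchanged.
CL_new/CL_old = 0.0144 + 0.0204 + 0.475 + 0.34 = 0.8498.
Because AUC varies inversely with clearance, the combined effect is 1 / 0.8498 = 1.18.

1.18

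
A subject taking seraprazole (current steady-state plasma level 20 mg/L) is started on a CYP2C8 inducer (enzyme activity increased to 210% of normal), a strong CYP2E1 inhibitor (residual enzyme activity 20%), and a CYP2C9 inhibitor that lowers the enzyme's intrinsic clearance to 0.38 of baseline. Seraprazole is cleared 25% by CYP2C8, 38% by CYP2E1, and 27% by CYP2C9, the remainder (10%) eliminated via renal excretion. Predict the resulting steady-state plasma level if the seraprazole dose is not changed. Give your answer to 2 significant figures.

25 mg/L

The CYP2C8 pathway (25% of clearance) rises to 2.1× activity: 0.25 × 2.1 = 0.525.
The CYP2E1 pathway (38% of clearance) falls to 0.2× activity: 0.38 × 0.2 = 0.076.
The CYP2C9 pathway (27% of clearance) is reduced to 0.38× activity: 0.27 × 0.38 = 0.1026.
Non-CYP routes (10%) are unchanged.
New clearance relative to baseline: 0.525 + 0.076 + 0.1026 + 0.1 = 0.8036.
Steady-state plasma level ∝ 1/CL: new value = 20 / 0.8036 = 25 mg/L.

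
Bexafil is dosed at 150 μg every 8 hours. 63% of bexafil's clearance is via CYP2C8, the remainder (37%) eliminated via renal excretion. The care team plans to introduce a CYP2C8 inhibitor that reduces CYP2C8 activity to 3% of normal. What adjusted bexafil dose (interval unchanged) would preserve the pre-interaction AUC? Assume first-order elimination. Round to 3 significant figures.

58.3 μg

CYP2C8: 0.63 × 0.03 = 0.0189
Other: 0.37 (unchanged)
CL_new/CL_old = 0.0189 + 0.37 = 0.3889.
Css,avg = (dose rate)/CL, so holding Css fixed requires dose ∝ CL: 150 × 0.3889 = 58.3 μg.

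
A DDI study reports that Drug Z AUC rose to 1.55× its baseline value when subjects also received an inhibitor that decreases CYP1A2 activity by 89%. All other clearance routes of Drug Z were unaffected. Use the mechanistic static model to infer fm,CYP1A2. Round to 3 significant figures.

Write x for the fraction cleared via CYP1A2. The observed AUC change means clearance fell to 1/1.55 = 0.6452 of baseline.
Only the CYP1A2 route changed, so 0.6452 = x·0.11 + (1 − x), giving x = 0.399.

0.399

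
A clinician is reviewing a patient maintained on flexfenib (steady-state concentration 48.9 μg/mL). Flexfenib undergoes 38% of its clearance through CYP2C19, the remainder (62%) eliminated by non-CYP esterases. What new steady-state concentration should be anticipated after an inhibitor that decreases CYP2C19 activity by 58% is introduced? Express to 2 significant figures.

The CYP2C19 pathway (38% of clearance) is reduced to 0.42× activity: 0.38 × 0.42 = 0.1596.
The remaining 62% of clearance is unaffected.
Relative clearance = 0.1596 + 0.62 = 0.7796.
New steady-state concentration = baseline ÷ relative clearance = 48.9 / 0.7796 = 63 μg/mL.

63 μg/mL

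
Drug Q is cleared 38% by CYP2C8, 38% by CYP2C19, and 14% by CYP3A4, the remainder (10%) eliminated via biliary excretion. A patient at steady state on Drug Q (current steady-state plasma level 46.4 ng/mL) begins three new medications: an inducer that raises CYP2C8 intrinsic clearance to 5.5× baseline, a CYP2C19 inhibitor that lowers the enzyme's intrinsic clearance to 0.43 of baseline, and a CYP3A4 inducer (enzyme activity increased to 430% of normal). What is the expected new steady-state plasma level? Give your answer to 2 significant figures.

The CYP2C8 pathway (38% of clearance) is boosted to 5.5× activity: 0.38 × 5.5 = 2.09.
The CYP2C19 pathway (38% of clearance) drops to 0.43× activity: 0.38 × 0.43 = 0.1634.
The CYP3A4 pathway (14% of clearance) is boosted to 4.3× activity: 0.14 × 4.3 = 0.602.
Non-CYP routes (10%) are unchanged.
Relative clearance = 2.09 + 0.1634 + 0.602 + 0.1 = 2.9554.
Steady-state plasma level ∝ 1/CL: new value = 46.4 / 2.9554 = 16 ng/mL.

16 ng/mL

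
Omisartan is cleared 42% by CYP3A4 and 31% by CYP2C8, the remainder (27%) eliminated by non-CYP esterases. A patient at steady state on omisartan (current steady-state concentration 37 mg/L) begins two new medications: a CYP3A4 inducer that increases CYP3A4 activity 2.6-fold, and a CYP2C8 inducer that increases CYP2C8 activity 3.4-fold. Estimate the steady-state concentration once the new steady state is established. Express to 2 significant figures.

CYP3A4: 0.42 × 2.6 = 1.092
CYP2C8: 0.31 × 3.4 = 1.054
Other: 0.27 (unchanged)
Relative clearance = 1.092 + 1.054 + 0.27 = 2.416.
New steady-state concentration = 37 / 2.416 = 15 mg/L (concentration scales inversely with clearance).

15 mg/L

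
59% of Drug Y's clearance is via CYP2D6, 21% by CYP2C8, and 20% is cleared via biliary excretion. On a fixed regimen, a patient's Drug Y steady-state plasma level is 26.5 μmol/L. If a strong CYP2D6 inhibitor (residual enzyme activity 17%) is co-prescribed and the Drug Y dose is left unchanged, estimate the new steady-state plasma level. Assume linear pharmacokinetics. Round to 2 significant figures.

52 μmol/L

The CYP2D6 pathway (59% of clearance) falls to 0.17× activity: 0.59 × 0.17 = 0.1003.
CYP2C8 (21%) and the residual 20% are unaffected.
New clearance relative to baseline: 0.1003 + 0.21 + 0.2 = 0.5103.
New steady-state plasma level = baseline ÷ relative clearance = 26.5 / 0.5103 = 52 μmol/L.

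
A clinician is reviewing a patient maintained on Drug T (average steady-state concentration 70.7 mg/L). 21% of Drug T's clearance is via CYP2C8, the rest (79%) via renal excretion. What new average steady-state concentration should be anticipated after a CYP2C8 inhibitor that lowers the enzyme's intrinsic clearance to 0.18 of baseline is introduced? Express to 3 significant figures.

CYP2C8: 0.21 × 0.18 = 0.0378
Other: 0.79 (unchanged)
CL_new/CL_old = 0.0378 + 0.79 = 0.8278.
Average steady-state concentration ∝ 1/CL, so new value = 70.7 / 0.8278 = 85.4 mg/L.

85.4 mg/L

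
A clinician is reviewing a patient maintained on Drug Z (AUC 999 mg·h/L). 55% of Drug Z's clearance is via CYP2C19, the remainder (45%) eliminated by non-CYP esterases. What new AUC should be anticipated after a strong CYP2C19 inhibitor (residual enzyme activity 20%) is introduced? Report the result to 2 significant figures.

The CYP2C19 pathway (55% of clearance) drops to 0.2× activity: 0.55 × 0.2 = 0.11.
Non-CYP routes (45%) are unchanged.
New clearance relative to baseline: 0.11 + 0.45 = 0.56.
New AUC = baseline ÷ relative clearance = 999 / 0.56 = 1.8 × 10³ mg·h/L.

1.8 × 10³ mg·h/L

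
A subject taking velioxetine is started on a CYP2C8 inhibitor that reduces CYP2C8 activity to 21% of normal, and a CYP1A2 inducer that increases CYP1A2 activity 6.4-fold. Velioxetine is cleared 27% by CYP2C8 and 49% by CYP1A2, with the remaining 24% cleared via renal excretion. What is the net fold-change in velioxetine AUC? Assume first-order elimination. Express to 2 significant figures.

0.29

The CYP2C8 pathway (27% of clearance) falls to 0.21× activity: 0.27 × 0.21 = 0.0567.
The CYP1A2 pathway (49% of clearance) rises to 6.4× activity: 0.49 × 6.4 = 3.136.
Non-CYP routes (24%) are unchanged.
Relative clearance = 0.0567 + 3.136 + 0.24 = 3.4327.
Net AUC ratio = 1 / 3.4327 = 0.29.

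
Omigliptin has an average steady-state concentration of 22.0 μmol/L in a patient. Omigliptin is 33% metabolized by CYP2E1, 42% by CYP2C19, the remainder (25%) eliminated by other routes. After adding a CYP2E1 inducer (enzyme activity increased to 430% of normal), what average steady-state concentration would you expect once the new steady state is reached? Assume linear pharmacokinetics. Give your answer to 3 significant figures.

10.5 μmol/L

The CYP2E1 pathway (33% of clearance) is boosted to 4.3× activity: 0.33 × 4.3 = 1.419.
CYP2C19 (42%) and the residual 25% are unaffected.
Relative clearance = 1.419 + 0.42 + 0.25 = 2.089.
New average steady-state concentration = baseline ÷ relative clearance = 22.0 / 2.089 = 10.5 μmol/L.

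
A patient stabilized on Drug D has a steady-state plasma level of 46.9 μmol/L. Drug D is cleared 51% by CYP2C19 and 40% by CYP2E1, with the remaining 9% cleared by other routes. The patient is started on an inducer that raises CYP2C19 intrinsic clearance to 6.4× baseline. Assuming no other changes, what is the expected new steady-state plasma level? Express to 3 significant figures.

12.5 μmol/L

The CYP2C19 pathway (51% of clearance) increases to 6.4× activity: 0.51 × 6.4 = 3.264.
CYP2E1 (40%) and the residual 9% are unaffected.
New clearance relative to baseline: 3.264 + 0.4 + 0.09 = 3.754.
Steady-state plasma level ∝ 1/CL, so new value = 46.9 / 3.754 = 12.5 μmol/L.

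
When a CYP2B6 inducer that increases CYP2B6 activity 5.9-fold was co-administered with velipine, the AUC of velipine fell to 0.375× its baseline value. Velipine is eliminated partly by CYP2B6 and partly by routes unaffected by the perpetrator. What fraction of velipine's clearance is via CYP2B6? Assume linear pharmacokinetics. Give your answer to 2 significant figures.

0.34

CL'/CL = 1 / 0.375 = 2.667
5.9·fm + (1 − fm) = 2.667
fm = (2.667 − 1) / (5.9 − 1) = 0.34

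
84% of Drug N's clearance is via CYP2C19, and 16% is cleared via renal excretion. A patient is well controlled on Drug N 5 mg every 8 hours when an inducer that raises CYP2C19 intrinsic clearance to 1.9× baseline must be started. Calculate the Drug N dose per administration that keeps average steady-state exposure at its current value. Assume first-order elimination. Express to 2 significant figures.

8.8 mg

CYP2C19: 0.84 × 1.9 = 1.596
Other: 0.16 (unchanged)
CL_new/CL_old = 1.596 + 0.16 = 1.756.
Exposure is unchanged when dose changes in proportion to clearance. New dose = 5 mg × 1.756 = 8.8 mg.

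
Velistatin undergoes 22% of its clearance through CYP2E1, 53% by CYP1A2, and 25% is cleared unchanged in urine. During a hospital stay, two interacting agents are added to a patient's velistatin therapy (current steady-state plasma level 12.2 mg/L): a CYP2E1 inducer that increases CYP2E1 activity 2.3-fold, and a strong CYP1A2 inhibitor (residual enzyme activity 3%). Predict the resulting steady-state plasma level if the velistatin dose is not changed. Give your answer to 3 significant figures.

15.8 mg/L

The CYP2E1 pathway (22% of clearance) is boosted to 2.3× activity: 0.22 × 2.3 = 0.506.
The CYP1A2 pathway (53% of clearance) falls to 0.03× activity: 0.53 × 0.03 = 0.0159.
The remaining 25% of clearance is unaffected.
New clearance relative to baseline: 0.506 + 0.0159 + 0.25 = 0.7719.
Steady-state plasma level ∝ 1/CL: new value = 12.2 / 0.7719 = 15.8 mg/L.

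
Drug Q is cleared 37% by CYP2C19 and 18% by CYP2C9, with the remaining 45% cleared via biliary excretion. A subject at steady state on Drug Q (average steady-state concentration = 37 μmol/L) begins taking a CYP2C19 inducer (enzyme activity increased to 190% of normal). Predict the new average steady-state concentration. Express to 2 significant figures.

28 μmol/L

The CYP2C19 pathway (37% of clearance) rises to 1.9× activity: 0.37 × 1.9 = 0.703.
CYP2C9 (18%) and the residual 45% are unaffected.
Relative clearance = 0.703 + 0.18 + 0.45 = 1.333.
With dosing unchanged, average steady-state concentration scales as 1/CL: 37 / 1.333 = 28 μmol/L.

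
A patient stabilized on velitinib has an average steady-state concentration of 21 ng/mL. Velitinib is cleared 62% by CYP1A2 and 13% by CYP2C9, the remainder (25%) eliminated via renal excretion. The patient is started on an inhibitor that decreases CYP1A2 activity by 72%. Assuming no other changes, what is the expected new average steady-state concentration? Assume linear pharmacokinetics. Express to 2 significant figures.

CYP1A2: 0.62 × 0.28 = 0.1736
CYP2C9: 0.13 (unchanged)
Other: 0.25 (unchanged)
Relative clearance = 0.1736 + 0.13 + 0.25 = 0.5536.
New average steady-state concentration = baseline ÷ relative clearance = 21 / 0.5536 = 38 ng/mL.

38 ng/mL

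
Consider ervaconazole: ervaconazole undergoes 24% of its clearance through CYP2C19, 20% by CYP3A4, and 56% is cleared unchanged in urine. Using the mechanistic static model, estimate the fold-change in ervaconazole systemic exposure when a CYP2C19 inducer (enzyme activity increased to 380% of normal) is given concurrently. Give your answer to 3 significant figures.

0.598

The CYP2C19 pathway (24% of clearance) increases to 3.8× activity: 0.24 × 3.8 = 0.912.
CYP3A4 (20%) and the residual 56% are unaffected.
Relative clearance = 0.912 + 0.2 + 0.56 = 1.672.
Systemic exposure ratio = CL_old/CL_new = 1 / 1.672 = 0.598.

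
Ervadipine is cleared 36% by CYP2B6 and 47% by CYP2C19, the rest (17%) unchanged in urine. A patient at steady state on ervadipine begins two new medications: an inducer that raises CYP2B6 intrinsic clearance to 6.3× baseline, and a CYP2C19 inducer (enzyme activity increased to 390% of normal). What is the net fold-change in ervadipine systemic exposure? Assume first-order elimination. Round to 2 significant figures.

0.23

The CYP2B6 pathway (36% of clearance) is boosted to 6.3× activity: 0.36 × 6.3 = 2.268.
The CYP2C19 pathway (47% of clearance) rises to 3.9× activity: 0.47 × 3.9 = 1.833.
The remaining 17% of clearance is unaffected.
Relative clearance = 2.268 + 1.833 + 0.17 = 4.271.
Systemic exposure ∝ 1/CL: fold-change = 1 / 4.271 = 0.23.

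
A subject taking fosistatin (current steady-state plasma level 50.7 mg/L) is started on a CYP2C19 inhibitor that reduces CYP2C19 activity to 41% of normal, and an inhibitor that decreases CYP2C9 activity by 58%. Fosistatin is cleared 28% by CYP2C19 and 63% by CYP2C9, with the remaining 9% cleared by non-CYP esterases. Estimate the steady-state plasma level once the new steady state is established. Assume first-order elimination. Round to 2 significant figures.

The CYP2C19 pathway (28% of clearance) falls to 0.41× activity: 0.28 × 0.41 = 0.1148.
The CYP2C9 pathway (63% of clearance) drops to 0.42× activity: 0.63 × 0.42 = 0.2646.
Non-CYP routes (9%) are unchanged.
Relative clearance = 0.1148 + 0.2646 + 0.09 = 0.4694.
Steady-state plasma level ∝ 1/CL: new value = 50.7 / 0.4694 = 1.1 × 10² mg/L.

1.1 × 10² mg/L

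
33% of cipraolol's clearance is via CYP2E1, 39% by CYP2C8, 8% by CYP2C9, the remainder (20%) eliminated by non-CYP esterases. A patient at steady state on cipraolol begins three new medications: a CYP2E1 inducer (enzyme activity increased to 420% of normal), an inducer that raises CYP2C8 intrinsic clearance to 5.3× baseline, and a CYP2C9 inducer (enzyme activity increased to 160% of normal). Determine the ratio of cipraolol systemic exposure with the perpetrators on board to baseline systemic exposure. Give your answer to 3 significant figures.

0.264

CYP2E1: 0.33 × 4.2 = 1.386
CYP2C8: 0.39 × 5.3 = 2.067
CYP2C9: 0.08 × 1.6 = 0.128
Other: 0.2 (unchanged)
CL_new/CL_old = 1.386 + 2.067 + 0.128 + 0.2 = 3.781.
Net systemic exposure ratio = 1 / 3.781 = 0.264.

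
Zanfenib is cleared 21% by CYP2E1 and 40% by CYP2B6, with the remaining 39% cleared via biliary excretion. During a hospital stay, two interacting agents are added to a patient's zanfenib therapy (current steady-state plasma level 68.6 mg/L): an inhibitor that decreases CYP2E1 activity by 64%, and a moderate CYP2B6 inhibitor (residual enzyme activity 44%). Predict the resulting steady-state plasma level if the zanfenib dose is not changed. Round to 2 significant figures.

The CYP2E1 pathway (21% of clearance) drops to 0.36× activity: 0.21 × 0.36 = 0.0756.
The CYP2B6 pathway (40% of clearance) falls to 0.44× activity: 0.4 × 0.44 = 0.176.
The remaining 39% of clearance is unaffected.
CL_new/CL_old = 0.0756 + 0.176 + 0.39 = 0.6416.
New steady-state plasma level = 68.6 / 0.6416 = 1.1 × 10² mg/L (concentration scales inversely with clearance).

1.1 × 10² mg/L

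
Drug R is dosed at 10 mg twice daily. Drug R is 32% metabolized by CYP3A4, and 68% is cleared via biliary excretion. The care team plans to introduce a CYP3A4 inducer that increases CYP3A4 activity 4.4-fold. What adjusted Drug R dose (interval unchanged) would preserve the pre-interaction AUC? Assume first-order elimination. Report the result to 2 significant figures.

21 mg

CYP3A4: 0.32 × 4.4 = 1.408
Other: 0.68 (unchanged)
New clearance relative to baseline: 1.408 + 0.68 = 2.088.
To maintain the same steady-state level, dose must scale with clearance: new dose = 10 × 2.088 = 21 mg.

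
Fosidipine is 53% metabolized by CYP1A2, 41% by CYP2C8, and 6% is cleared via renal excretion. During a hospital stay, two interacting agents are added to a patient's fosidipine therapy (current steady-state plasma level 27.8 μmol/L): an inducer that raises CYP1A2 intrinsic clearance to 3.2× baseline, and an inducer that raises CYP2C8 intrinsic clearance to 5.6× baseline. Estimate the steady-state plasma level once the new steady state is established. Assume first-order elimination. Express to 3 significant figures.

CYP1A2: 0.53 × 3.2 = 1.696
CYP2C8: 0.41 × 5.6 = 2.296
Other: 0.06 (unchanged)
CL_new/CL_old = 1.696 + 2.296 + 0.06 = 4.052.
New steady-state plasma level = 27.8 / 4.052 = 6.86 μmol/L (concentration scales inversely with clearance).

6.86 μmol/L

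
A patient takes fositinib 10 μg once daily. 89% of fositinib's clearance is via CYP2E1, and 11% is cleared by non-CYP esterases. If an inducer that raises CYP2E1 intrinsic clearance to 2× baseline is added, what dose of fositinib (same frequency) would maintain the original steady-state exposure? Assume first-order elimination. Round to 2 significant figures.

19 μg

CYP2E1: 0.89 × 2 = 1.78
Other: 0.11 (unchanged)
CL_new/CL_old = 1.78 + 0.11 = 1.89.
Css,avg = (dose rate)/CL, so holding Css fixed requires dose ∝ CL: 10 × 1.89 = 19 μg.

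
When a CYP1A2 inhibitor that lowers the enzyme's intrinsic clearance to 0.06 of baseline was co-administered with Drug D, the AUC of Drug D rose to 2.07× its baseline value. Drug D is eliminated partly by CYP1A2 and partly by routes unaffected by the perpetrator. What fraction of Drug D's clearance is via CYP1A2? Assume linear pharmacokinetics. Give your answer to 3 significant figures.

0.550

CL'/CL = 1 / 2.07 = 0.4831
0.06·fm + (1 − fm) = 0.4831
fm = (0.4831 − 1) / (0.06 − 1) = 0.550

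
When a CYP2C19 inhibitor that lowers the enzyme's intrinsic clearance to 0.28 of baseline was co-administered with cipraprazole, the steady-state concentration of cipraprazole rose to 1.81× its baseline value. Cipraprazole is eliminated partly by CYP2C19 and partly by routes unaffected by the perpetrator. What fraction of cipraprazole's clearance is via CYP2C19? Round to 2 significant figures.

0.62

CL'/CL = 1 / 1.81 = 0.5525
0.28·fm + (1 − fm) = 0.5525
fm = (0.5525 − 1) / (0.28 − 1) = 0.62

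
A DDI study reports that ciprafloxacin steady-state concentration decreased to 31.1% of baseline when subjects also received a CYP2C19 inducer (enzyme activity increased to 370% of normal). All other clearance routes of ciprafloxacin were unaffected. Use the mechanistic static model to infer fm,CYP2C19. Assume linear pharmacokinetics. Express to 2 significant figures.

0.82

Let fm be the CYP2C19 fraction. New clearance relative to baseline = fm × 3.7 + (1 − fm).
Steady-state concentration ratio = 1 / (new CL fraction), so new CL fraction = 1 / 0.311 = 3.215.
fm × 3.7 + 1 − fm = 3.215  ⇒  fm × (3.7 − 1) = 2.215  ⇒  fm = 0.82.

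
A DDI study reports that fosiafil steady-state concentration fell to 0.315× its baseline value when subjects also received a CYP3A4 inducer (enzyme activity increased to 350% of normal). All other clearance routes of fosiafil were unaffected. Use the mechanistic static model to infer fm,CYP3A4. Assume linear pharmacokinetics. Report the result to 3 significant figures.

Write x for the fraction cleared via CYP3A4. The observed steady-state concentration change means clearance rose to 1/0.315 = 3.175 of baseline.
Only the CYP3A4 route changed, so 3.175 = x·3.5 + (1 − x), giving x = 0.870.

0.870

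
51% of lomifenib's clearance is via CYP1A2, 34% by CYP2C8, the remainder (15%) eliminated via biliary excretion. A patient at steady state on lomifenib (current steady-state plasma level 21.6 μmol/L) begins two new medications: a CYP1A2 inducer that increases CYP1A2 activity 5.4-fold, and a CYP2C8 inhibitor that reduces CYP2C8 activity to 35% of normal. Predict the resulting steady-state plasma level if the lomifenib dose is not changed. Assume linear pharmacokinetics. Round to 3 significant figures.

CYP1A2: 0.51 × 5.4 = 2.754
CYP2C8: 0.34 × 0.35 = 0.119
Other: 0.15 (unchanged)
Relative clearance = 2.754 + 0.119 + 0.15 = 3.023.
Steady-state plasma level ∝ 1/CL: new value = 21.6 / 3.023 = 7.15 μmol/L.

7.15 μmol/L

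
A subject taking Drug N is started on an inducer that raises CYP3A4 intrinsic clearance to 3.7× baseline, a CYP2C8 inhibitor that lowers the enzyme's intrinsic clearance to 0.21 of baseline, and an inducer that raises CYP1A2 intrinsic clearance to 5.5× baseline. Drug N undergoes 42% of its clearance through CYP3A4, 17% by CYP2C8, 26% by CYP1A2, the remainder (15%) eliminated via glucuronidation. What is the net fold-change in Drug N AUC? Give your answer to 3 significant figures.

0.315

CYP3A4: 0.42 × 3.7 = 1.554
CYP2C8: 0.17 × 0.21 = 0.0357
CYP1A2: 0.26 × 5.5 = 1.43
Other: 0.15 (unchanged)
CL_new/CL_old = 1.554 + 0.0357 + 1.43 + 0.15 = 3.1697.
Because AUC varies inversely with clearance, the combined effect is 1 / 3.1697 = 0.315.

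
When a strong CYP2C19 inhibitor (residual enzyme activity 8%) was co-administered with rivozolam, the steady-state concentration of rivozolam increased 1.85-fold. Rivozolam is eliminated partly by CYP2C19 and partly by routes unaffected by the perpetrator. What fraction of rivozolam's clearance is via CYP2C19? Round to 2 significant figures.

0.50

CL'/CL = 1 / 1.85 = 0.5405
0.08·fm + (1 − fm) = 0.5405
fm = (0.5405 − 1) / (0.08 − 1) = 0.50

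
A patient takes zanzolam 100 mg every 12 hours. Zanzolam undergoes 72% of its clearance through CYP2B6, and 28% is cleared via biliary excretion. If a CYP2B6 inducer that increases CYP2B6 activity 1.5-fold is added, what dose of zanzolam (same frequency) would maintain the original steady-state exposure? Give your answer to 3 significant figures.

CYP2B6: 0.72 × 1.5 = 1.08
Other: 0.28 (unchanged)
Relative clearance = 1.08 + 0.28 = 1.36.
Exposure is unchanged when dose changes in proportion to clearance. New dose = 100 mg × 1.36 = 136 mg.

136 mg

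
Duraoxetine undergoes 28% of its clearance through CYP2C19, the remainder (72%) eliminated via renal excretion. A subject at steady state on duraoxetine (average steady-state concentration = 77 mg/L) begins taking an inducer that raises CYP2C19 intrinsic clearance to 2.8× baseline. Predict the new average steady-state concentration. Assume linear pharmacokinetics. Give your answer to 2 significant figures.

51 mg/L

The CYP2C19 pathway (28% of clearance) rises to 2.8× activity: 0.28 × 2.8 = 0.784.
The remaining 72% of clearance is unaffected.
CL_new/CL_old = 0.784 + 0.72 = 1.504.
New average steady-state concentration = baseline ÷ relative clearance = 77 / 1.504 = 51 mg/L.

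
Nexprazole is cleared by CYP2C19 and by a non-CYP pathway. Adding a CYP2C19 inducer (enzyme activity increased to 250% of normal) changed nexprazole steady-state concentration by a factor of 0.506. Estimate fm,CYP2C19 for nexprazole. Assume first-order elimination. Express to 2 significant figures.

Write x for the fraction cleared via CYP2C19. The observed steady-state concentration change means clearance rose to 1/0.506 = 1.976 of baseline.
Only the CYP2C19 route changed, so 1.976 = x·2.5 + (1 − x), giving x = 0.65.

0.65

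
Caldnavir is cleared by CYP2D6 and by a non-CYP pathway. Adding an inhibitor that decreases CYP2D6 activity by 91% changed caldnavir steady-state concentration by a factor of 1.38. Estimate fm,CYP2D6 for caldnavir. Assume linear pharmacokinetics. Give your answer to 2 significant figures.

Write x for the fraction cleared via CYP2D6. The observed steady-state concentration change means clearance fell to 1/1.38 = 0.7246 of baseline.
Only the CYP2D6 route changed, so 0.7246 = x·0.09 + (1 − x), giving x = 0.30.

0.30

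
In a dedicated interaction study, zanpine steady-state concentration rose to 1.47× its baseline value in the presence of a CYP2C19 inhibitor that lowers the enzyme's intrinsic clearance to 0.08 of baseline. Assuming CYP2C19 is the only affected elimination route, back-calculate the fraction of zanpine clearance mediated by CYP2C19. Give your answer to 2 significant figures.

Let fm be the CYP2C19 fraction. New clearance relative to baseline = fm × 0.08 + (1 − fm).
Steady-state concentration ratio = 1 / (new CL fraction), so new CL fraction = 1 / 1.47 = 0.6803.
fm × 0.08 + 1 − fm = 0.6803  ⇒  fm × (0.08 − 1) = −0.3197  ⇒  fm = 0.35.

0.35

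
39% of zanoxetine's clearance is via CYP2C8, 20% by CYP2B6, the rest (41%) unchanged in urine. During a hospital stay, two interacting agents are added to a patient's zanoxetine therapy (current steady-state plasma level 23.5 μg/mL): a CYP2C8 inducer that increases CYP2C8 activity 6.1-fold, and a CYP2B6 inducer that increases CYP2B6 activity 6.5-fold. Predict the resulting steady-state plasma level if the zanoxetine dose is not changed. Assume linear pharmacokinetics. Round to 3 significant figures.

CYP2C8: 0.39 × 6.1 = 2.379
CYP2B6: 0.2 × 6.5 = 1.3
Other: 0.41 (unchanged)
New clearance relative to baseline: 2.379 + 1.3 + 0.41 = 4.089.
New steady-state plasma level = 23.5 / 4.089 = 5.75 μg/mL (concentration scales inversely with clearance).

5.75 μg/mL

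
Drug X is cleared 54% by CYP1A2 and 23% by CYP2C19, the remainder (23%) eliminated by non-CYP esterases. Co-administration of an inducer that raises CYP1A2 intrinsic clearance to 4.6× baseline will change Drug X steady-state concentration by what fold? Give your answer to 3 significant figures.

0.340

CYP1A2: 0.54 × 4.6 = 2.484
CYP2C19: 0.23 (unchanged)
Other: 0.23 (unchanged)
New clearance relative to baseline: 2.484 + 0.23 + 0.23 = 2.944.
Steady-state concentration is inversely proportional to clearance, so the fold-change is 1 / 2.944 = 0.340.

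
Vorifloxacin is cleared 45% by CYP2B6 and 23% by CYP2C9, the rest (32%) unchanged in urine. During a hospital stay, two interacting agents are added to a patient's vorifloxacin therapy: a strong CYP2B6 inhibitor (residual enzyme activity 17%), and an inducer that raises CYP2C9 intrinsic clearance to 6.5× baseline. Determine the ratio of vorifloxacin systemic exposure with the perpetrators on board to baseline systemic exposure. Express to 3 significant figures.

CYP2B6: 0.45 × 0.17 = 0.0765
CYP2C9: 0.23 × 6.5 = 1.495
Other: 0.32 (unchanged)
CL_new/CL_old = 0.0765 + 1.495 + 0.32 = 1.8915.
Because systemic exposure varies inversely with clearance, the combined effect is 1 / 1.8915 = 0.529.

0.529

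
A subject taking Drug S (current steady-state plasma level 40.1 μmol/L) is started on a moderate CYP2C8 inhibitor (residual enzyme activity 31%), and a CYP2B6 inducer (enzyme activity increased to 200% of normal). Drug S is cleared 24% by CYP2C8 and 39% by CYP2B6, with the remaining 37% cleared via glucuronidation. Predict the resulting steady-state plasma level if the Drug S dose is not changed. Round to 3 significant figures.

32.8 μmol/L

The CYP2C8 pathway (24% of clearance) drops to 0.31× activity: 0.24 × 0.31 = 0.0744.
The CYP2B6 pathway (39% of clearance) rises to 2× activity: 0.39 × 2 = 0.78.
Non-CYP routes (37%) are unchanged.
New clearance relative to baseline: 0.0744 + 0.78 + 0.37 = 1.2244.
Steady-state plasma level ∝ 1/CL: new value = 40.1 / 1.2244 = 32.8 μmol/L.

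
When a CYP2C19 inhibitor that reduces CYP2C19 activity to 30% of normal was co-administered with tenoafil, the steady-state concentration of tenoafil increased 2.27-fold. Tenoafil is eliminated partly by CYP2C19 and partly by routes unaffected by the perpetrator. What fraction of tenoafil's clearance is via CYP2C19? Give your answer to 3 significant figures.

0.799

Let fm be the CYP2C19 fraction. New clearance relative to baseline = fm × 0.3 + (1 − fm).
Steady-state concentration ratio = 1 / (new CL fraction), so new CL fraction = 1 / 2.27 = 0.4405.
fm × 0.3 + 1 − fm = 0.4405  ⇒  fm × (0.3 − 1) = −0.5595  ⇒  fm = 0.799.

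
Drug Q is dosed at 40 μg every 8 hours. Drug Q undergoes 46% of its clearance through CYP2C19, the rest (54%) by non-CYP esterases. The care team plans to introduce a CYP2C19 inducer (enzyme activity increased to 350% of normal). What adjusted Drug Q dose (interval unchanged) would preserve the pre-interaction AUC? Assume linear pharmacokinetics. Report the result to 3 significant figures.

86.0 μg

The CYP2C19 pathway (46% of clearance) is boosted to 3.5× activity: 0.46 × 3.5 = 1.61.
Non-CYP routes (54%) are unchanged.
Relative clearance = 1.61 + 0.54 = 2.15.
Exposure is unchanged when dose changes in proportion to clearance. New dose = 40 μg × 2.15 = 86.0 μg.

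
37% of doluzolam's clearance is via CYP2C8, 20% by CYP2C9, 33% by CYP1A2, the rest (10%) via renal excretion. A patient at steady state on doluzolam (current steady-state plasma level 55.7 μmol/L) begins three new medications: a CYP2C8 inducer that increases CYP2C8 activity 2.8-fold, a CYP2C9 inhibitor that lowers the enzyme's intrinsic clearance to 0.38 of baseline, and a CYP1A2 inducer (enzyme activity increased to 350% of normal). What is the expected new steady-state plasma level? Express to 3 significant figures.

23.5 μmol/L

The CYP2C8 pathway (37% of clearance) rises to 2.8× activity: 0.37 × 2.8 = 1.036.
The CYP2C9 pathway (20% of clearance) is reduced to 0.38× activity: 0.2 × 0.38 = 0.076.
The CYP1A2 pathway (33% of clearance) increases to 3.5× activity: 0.33 × 3.5 = 1.155.
Non-CYP routes (10%) are unchanged.
CL_new/CL_old = 1.036 + 0.076 + 1.155 + 0.1 = 2.367.
Dividing the baseline by the relative clearance: 55.7 / 2.367 = 23.5 μmol/L.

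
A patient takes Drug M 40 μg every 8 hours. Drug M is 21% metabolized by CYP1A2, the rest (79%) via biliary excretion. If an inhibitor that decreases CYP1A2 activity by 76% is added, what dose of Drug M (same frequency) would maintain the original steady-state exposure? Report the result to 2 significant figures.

34 μg

The CYP1A2 pathway (21% of clearance) falls to 0.24× activity: 0.21 × 0.24 = 0.0504.
The remaining 79% of clearance is unaffected.
New clearance relative to baseline: 0.0504 + 0.79 = 0.8404.
Css,avg = (dose rate)/CL, so holding Css fixed requires dose ∝ CL: 40 × 0.8404 = 34 μg.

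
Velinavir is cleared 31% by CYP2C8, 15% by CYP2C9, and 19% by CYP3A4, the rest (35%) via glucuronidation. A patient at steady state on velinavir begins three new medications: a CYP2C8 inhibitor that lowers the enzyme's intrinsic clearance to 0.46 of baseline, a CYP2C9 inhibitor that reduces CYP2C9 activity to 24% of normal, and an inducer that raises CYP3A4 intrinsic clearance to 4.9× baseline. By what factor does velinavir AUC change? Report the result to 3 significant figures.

0.685

The CYP2C8 pathway (31% of clearance) falls to 0.46× activity: 0.31 × 0.46 = 0.1426.
The CYP2C9 pathway (15% of clearance) is reduced to 0.24× activity: 0.15 × 0.24 = 0.036.
The CYP3A4 pathway (19% of clearance) is boosted to 4.9× activity: 0.19 × 4.9 = 0.931.
Non-CYP routes (35%) are unchanged.
CL_new/CL_old = 0.1426 + 0.036 + 0.931 + 0.35 = 1.4596.
AUC ∝ 1/CL: fold-change = 1 / 1.4596 = 0.685.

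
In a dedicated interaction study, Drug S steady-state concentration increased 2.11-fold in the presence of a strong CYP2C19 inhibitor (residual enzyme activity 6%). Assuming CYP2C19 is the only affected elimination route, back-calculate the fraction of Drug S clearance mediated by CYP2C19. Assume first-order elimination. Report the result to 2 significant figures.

0.56

Let fm be the CYP2C19 fraction. New clearance relative to baseline = fm × 0.06 + (1 − fm).
Steady-state concentration ratio = 1 / (new CL fraction), so new CL fraction = 1 / 2.11 = 0.4739.
fm × 0.06 + 1 − fm = 0.4739  ⇒  fm × (0.06 − 1) = −0.5261  ⇒  fm = 0.56.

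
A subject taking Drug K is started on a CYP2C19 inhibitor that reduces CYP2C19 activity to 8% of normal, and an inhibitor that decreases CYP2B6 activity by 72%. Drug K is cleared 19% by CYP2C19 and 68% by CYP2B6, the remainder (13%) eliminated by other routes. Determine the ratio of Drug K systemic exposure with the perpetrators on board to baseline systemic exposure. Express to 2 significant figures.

The CYP2C19 pathway (19% of clearance) falls to 0.08× activity: 0.19 × 0.08 = 0.0152.
The CYP2B6 pathway (68% of clearance) falls to 0.28× activity: 0.68 × 0.28 = 0.1904.
The remaining 13% of clearance is unaffected.
Relative clearance = 0.0152 + 0.1904 + 0.13 = 0.3356.
Because systemic exposure varies inversely with clearance, the combined effect is 1 / 0.3356 = 3.0.

3.0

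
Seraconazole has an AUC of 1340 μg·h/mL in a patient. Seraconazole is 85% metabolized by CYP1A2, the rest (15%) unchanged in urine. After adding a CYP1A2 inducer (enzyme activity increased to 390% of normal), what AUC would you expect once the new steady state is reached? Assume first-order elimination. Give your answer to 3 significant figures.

The CYP1A2 pathway (85% of clearance) rises to 3.9× activity: 0.85 × 3.9 = 3.315.
Non-CYP routes (15%) are unchanged.
New clearance relative to baseline: 3.315 + 0.15 = 3.465.
New AUC = baseline ÷ relative clearance = 1340 / 3.465 = 387 μg·h/mL.

387 μg·h/mL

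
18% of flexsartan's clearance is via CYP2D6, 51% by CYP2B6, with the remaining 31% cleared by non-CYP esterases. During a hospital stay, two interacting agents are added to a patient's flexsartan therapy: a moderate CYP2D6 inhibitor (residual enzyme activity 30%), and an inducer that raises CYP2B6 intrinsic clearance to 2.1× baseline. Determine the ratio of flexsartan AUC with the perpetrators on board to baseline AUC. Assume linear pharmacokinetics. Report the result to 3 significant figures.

The CYP2D6 pathway (18% of clearance) is reduced to 0.3× activity: 0.18 × 0.3 = 0.054.
The CYP2B6 pathway (51% of clearance) rises to 2.1× activity: 0.51 × 2.1 = 1.071.
The remaining 31% of clearance is unaffected.
CL_new/CL_old = 0.054 + 1.071 + 0.31 = 1.435.
AUC ∝ 1/CL: fold-change = 1 / 1.435 = 0.697.

0.697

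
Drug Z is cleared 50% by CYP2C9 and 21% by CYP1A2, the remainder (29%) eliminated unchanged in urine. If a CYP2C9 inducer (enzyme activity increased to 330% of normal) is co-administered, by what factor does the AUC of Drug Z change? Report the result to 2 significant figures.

0.47

CYP2C9: 0.5 × 3.3 = 1.65
CYP1A2: 0.21 (unchanged)
Other: 0.29 (unchanged)
CL_new/CL_old = 1.65 + 0.21 + 0.29 = 2.15.
Since AUC ∝ 1/CL, the ratio is 1 / 2.15 = 0.47.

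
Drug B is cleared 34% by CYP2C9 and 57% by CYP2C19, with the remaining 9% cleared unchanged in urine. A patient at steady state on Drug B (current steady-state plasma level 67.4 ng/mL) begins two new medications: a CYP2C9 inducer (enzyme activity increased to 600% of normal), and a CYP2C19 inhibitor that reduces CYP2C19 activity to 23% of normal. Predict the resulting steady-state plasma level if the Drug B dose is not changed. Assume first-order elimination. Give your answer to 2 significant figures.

30 ng/mL

CYP2C9: 0.34 × 6 = 2.04
CYP2C19: 0.57 × 0.23 = 0.1311
Other: 0.09 (unchanged)
Relative clearance = 2.04 + 0.1311 + 0.09 = 2.2611.
New steady-state plasma level = 67.4 / 2.2611 = 30 ng/mL (concentration scales inversely with clearance).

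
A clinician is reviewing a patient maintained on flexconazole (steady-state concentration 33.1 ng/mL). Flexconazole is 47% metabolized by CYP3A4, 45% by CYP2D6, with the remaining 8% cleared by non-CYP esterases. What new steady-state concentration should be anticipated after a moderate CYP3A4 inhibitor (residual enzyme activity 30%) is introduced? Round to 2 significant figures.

49 ng/mL

The CYP3A4 pathway (47% of clearance) drops to 0.3× activity: 0.47 × 0.3 = 0.141.
CYP2D6 (45%) and the residual 8% are unaffected.
New clearance relative to baseline: 0.141 + 0.45 + 0.08 = 0.671.
New steady-state concentration = baseline ÷ relative clearance = 33.1 / 0.671 = 49 ng/mL.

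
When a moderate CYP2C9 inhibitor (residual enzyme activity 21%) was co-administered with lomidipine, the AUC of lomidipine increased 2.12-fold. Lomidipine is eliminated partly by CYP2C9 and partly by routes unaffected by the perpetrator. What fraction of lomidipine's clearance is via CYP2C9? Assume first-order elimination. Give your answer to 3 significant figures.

Call the CYP2C9 fraction fm. After the interaction, CL_new/CL_old = fm × 0.21 + (1 − fm).
AUC ratio = 1 / (new CL fraction), so new CL fraction = 1 / 2.12 = 0.4717.
fm × 0.21 + 1 − fm = 0.4717  ⇒  fm × (0.21 − 1) = −0.5283  ⇒  fm = 0.669.

0.669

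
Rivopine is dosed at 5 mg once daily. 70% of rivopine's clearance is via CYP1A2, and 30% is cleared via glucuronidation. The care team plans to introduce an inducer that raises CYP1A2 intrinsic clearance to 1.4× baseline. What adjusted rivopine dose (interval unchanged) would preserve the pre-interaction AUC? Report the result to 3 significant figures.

The CYP1A2 pathway (70% of clearance) increases to 1.4× activity: 0.7 × 1.4 = 0.98.
The remaining 30% of clearance is unaffected.
CL_new/CL_old = 0.98 + 0.3 = 1.28.
Exposure is unchanged when dose changes in proportion to clearance. New dose = 5 mg × 1.28 = 6.40 mg.

6.40 mg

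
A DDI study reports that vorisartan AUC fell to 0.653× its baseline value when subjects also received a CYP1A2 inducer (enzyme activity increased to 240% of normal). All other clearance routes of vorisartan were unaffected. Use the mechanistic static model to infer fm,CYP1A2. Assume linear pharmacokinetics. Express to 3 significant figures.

CL'/CL = 1 / 0.653 = 1.531
2.4·fm + (1 − fm) = 1.531
fm = (1.531 − 1) / (2.4 − 1) = 0.380

0.380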